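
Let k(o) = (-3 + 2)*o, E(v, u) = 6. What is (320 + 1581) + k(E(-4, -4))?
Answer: 1895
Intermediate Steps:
k(o) = -o
(320 + 1581) + k(E(-4, -4)) = (320 + 1581) - 1*6 = 1901 - 6 = 1895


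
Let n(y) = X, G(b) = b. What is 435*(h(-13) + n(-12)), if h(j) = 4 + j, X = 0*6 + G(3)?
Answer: -2610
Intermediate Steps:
X = 3 (X = 0*6 + 3 = 0 + 3 = 3)
n(y) = 3
435*(h(-13) + n(-12)) = 435*((4 - 13) + 3) = 435*(-9 + 3) = 435*(-6) = -2610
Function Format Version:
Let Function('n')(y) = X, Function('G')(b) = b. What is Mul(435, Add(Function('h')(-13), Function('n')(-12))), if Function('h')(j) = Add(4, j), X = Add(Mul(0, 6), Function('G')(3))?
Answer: -2610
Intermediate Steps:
X = 3 (X = Add(Mul(0, 6), 3) = Add(0, 3) = 3)
Function('n')(y) = 3
Mul(435, Add(Function('h')(-13), Function('n')(-12))) = Mul(435, Add(Add(4, -13), 3)) = Mul(435, Add(-9, 3)) = Mul(435, -6) = -2610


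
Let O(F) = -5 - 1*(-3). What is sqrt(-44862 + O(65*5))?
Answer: 8*I*sqrt(701) ≈ 211.81*I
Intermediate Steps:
O(F) = -2 (O(F) = -5 + 3 = -2)
sqrt(-44862 + O(65*5)) = sqrt(-44862 - 2) = sqrt(-44864) = 8*I*sqrt(701)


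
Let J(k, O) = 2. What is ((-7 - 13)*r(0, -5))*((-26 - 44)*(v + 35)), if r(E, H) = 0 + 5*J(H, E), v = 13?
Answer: 672000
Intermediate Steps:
r(E, H) = 10 (r(E, H) = 0 + 5*2 = 0 + 10 = 10)
((-7 - 13)*r(0, -5))*((-26 - 44)*(v + 35)) = ((-7 - 13)*10)*((-26 - 44)*(13 + 35)) = (-20*10)*(-70*48) = -200*(-3360) = 672000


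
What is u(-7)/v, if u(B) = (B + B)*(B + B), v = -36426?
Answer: -98/18213 ≈ -0.0053808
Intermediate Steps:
u(B) = 4*B² (u(B) = (2*B)*(2*B) = 4*B²)
u(-7)/v = (4*(-7)²)/(-36426) = (4*49)*(-1/36426) = 196*(-1/36426) = -98/18213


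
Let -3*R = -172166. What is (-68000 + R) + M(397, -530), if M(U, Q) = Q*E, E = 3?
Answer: -36604/3 ≈ -12201.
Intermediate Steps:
R = 172166/3 (R = -⅓*(-172166) = 172166/3 ≈ 57389.)
M(U, Q) = 3*Q (M(U, Q) = Q*3 = 3*Q)
(-68000 + R) + M(397, -530) = (-68000 + 172166/3) + 3*(-530) = -31834/3 - 1590 = -36604/3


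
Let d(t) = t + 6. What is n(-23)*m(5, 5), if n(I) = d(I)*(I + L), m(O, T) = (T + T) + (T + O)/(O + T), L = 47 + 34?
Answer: -10846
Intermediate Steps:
d(t) = 6 + t
L = 81
m(O, T) = 1 + 2*T (m(O, T) = 2*T + (O + T)/(O + T) = 2*T + 1 = 1 + 2*T)
n(I) = (6 + I)*(81 + I) (n(I) = (6 + I)*(I + 81) = (6 + I)*(81 + I))
n(-23)*m(5, 5) = ((6 - 23)*(81 - 23))*(1 + 2*5) = (-17*58)*(1 + 10) = -986*11 = -10846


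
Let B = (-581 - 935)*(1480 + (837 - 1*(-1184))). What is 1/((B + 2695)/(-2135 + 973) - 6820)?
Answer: -1162/2620019 ≈ -0.00044351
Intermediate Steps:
B = -5307516 (B = -1516*(1480 + (837 + 1184)) = -1516*(1480 + 2021) = -1516*3501 = -5307516)
1/((B + 2695)/(-2135 + 973) - 6820) = 1/((-5307516 + 2695)/(-2135 + 973) - 6820) = 1/(-5304821/(-1162) - 6820) = 1/(-5304821*(-1/1162) - 6820) = 1/(5304821/1162 - 6820) = 1/(-2620019/1162) = -1162/2620019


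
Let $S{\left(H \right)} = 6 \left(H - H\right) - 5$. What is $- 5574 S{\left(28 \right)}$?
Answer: $27870$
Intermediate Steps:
$S{\left(H \right)} = -5$ ($S{\left(H \right)} = 6 \cdot 0 - 5 = 0 - 5 = -5$)
$- 5574 S{\left(28 \right)} = \left(-5574\right) \left(-5\right) = 27870$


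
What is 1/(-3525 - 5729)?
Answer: -1/9254 ≈ -0.00010806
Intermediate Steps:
1/(-3525 - 5729) = 1/(-9254) = -1/9254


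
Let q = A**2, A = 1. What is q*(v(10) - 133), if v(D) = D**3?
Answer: 867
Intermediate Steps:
q = 1 (q = 1**2 = 1)
q*(v(10) - 133) = 1*(10**3 - 133) = 1*(1000 - 133) = 1*867 = 867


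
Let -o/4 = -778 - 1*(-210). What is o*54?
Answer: 122688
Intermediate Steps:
o = 2272 (o = -4*(-778 - 1*(-210)) = -4*(-778 + 210) = -4*(-568) = 2272)
o*54 = 2272*54 = 122688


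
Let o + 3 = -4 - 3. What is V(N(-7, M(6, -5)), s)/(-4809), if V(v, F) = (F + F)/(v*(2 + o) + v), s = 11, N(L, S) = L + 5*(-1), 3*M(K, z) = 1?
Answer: -11/201978 ≈ -5.4461e-5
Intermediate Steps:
M(K, z) = ⅓ (M(K, z) = (⅓)*1 = ⅓)
o = -10 (o = -3 + (-4 - 3) = -3 - 7 = -10)
N(L, S) = -5 + L (N(L, S) = L - 5 = -5 + L)
V(v, F) = -2*F/(7*v) (V(v, F) = (F + F)/(v*(2 - 10) + v) = (2*F)/(v*(-8) + v) = (2*F)/(-8*v + v) = (2*F)/((-7*v)) = (2*F)*(-1/(7*v)) = -2*F/(7*v))
V(N(-7, M(6, -5)), s)/(-4809) = -2/7*11/(-5 - 7)/(-4809) = -2/7*11/(-12)*(-1/4809) = -2/7*11*(-1/12)*(-1/4809) = (11/42)*(-1/4809) = -11/201978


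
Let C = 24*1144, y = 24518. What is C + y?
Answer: 51974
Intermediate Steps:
C = 27456
C + y = 27456 + 24518 = 51974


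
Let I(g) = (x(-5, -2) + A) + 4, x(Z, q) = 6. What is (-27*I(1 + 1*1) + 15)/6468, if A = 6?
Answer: -139/2156 ≈ -0.064471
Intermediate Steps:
I(g) = 16 (I(g) = (6 + 6) + 4 = 12 + 4 = 16)
(-27*I(1 + 1*1) + 15)/6468 = (-27*16 + 15)/6468 = (-432 + 15)*(1/6468) = -417*1/6468 = -139/2156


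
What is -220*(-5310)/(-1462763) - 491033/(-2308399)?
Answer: -1978406807621/3376640646437 ≈ -0.58591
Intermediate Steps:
-220*(-5310)/(-1462763) - 491033/(-2308399) = 1168200*(-1/1462763) - 491033*(-1/2308399) = -1168200/1462763 + 491033/2308399 = -1978406807621/3376640646437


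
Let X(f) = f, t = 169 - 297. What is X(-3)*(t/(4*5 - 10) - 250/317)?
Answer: 64614/1585 ≈ 40.766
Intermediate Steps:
t = -128
X(-3)*(t/(4*5 - 10) - 250/317) = -3*(-128/(4*5 - 10) - 250/317) = -3*(-128/(20 - 10) - 250*1/317) = -3*(-128/10 - 250/317) = -3*(-128*⅒ - 250/317) = -3*(-64/5 - 250/317) = -3*(-21538/1585) = 64614/1585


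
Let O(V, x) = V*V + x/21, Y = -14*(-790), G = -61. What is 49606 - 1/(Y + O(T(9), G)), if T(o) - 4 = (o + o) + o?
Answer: 12519562259/252380 ≈ 49606.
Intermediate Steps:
T(o) = 4 + 3*o (T(o) = 4 + ((o + o) + o) = 4 + (2*o + o) = 4 + 3*o)
Y = 11060
O(V, x) = V² + x/21 (O(V, x) = V² + x*(1/21) = V² + x/21)
49606 - 1/(Y + O(T(9), G)) = 49606 - 1/(11060 + ((4 + 3*9)² + (1/21)*(-61))) = 49606 - 1/(11060 + ((4 + 27)² - 61/21)) = 49606 - 1/(11060 + (31² - 61/21)) = 49606 - 1/(11060 + (961 - 61/21)) = 49606 - 1/(11060 + 20120/21) = 49606 - 1/252380/21 = 49606 - 1*21/252380 = 49606 - 21/252380 = 12519562259/252380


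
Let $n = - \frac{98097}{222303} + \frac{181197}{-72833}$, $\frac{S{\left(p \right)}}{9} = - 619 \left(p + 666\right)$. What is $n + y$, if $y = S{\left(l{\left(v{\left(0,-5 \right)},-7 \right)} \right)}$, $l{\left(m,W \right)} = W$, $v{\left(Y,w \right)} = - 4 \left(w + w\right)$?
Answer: $- \frac{19813955687148601}{5396998133} \approx -3.6713 \cdot 10^{6}$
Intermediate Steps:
$v{\left(Y,w \right)} = - 8 w$ ($v{\left(Y,w \right)} = - 4 \cdot 2 w = - 8 w$)
$S{\left(p \right)} = -3710286 - 5571 p$ ($S{\left(p \right)} = 9 \left(- 619 \left(p + 666\right)\right) = 9 \left(- 619 \left(666 + p\right)\right) = 9 \left(-412254 - 619 p\right) = -3710286 - 5571 p$)
$y = -3671289$ ($y = -3710286 - -38997 = -3710286 + 38997 = -3671289$)
$n = - \frac{15808445164}{5396998133}$ ($n = \left(-98097\right) \frac{1}{222303} + 181197 \left(- \frac{1}{72833}\right) = - \frac{32699}{74101} - \frac{181197}{72833} = - \frac{15808445164}{5396998133} \approx -2.9291$)
$n + y = - \frac{15808445164}{5396998133} - 3671289 = - \frac{19813955687148601}{5396998133}$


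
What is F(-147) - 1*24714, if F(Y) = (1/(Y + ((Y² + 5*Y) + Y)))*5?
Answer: -101722823/4116 ≈ -24714.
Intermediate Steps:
F(Y) = 5/(Y² + 7*Y) (F(Y) = (1/(Y + (Y² + 6*Y)))*5 = (1/(Y² + 7*Y))*5 = 5/(Y² + 7*Y))
F(-147) - 1*24714 = 5/(-147*(7 - 147)) - 1*24714 = 5*(-1/147)/(-140) - 24714 = 5*(-1/147)*(-1/140) - 24714 = 1/4116 - 24714 = -101722823/4116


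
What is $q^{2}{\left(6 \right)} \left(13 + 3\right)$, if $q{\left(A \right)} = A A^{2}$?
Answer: $746496$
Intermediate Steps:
$q{\left(A \right)} = A^{3}$
$q^{2}{\left(6 \right)} \left(13 + 3\right) = \left(6^{3}\right)^{2} \left(13 + 3\right) = 216^{2} \cdot 16 = 46656 \cdot 16 = 746496$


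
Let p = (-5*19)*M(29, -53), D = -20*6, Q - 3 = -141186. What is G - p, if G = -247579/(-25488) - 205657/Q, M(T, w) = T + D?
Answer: -1150688790241/133276752 ≈ -8633.8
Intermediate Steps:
Q = -141183 (Q = 3 - 141186 = -141183)
D = -120
M(T, w) = -120 + T (M(T, w) = T - 120 = -120 + T)
G = 1488730799/133276752 (G = -247579/(-25488) - 205657/(-141183) = -247579*(-1/25488) - 205657*(-1/141183) = 247579/25488 + 205657/141183 = 1488730799/133276752 ≈ 11.170)
p = 8645 (p = (-5*19)*(-120 + 29) = -95*(-91) = 8645)
G - p = 1488730799/133276752 - 1*8645 = 1488730799/133276752 - 8645 = -1150688790241/133276752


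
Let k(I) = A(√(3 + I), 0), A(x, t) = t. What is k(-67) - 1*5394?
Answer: -5394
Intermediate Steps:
k(I) = 0
k(-67) - 1*5394 = 0 - 1*5394 = 0 - 5394 = -5394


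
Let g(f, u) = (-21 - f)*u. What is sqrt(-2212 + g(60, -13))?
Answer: I*sqrt(1159) ≈ 34.044*I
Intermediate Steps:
g(f, u) = u*(-21 - f)
sqrt(-2212 + g(60, -13)) = sqrt(-2212 - 1*(-13)*(21 + 60)) = sqrt(-2212 - 1*(-13)*81) = sqrt(-2212 + 1053) = sqrt(-1159) = I*sqrt(1159)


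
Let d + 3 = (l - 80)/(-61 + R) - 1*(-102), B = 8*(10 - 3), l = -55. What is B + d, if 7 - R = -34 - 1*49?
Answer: 4360/29 ≈ 150.34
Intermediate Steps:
R = 90 (R = 7 - (-34 - 1*49) = 7 - (-34 - 49) = 7 - 1*(-83) = 7 + 83 = 90)
B = 56 (B = 8*7 = 56)
d = 2736/29 (d = -3 + ((-55 - 80)/(-61 + 90) - 1*(-102)) = -3 + (-135/29 + 102) = -3 + 2823/29 = 2736/29 ≈ 94.345)
B + d = 56 + 2736/29 = 4360/29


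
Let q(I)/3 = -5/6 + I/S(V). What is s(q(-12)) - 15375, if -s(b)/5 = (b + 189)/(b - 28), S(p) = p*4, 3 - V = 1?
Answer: -15349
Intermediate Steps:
V = 2 (V = 3 - 1*1 = 3 - 1 = 2)
S(p) = 4*p
q(I) = -5/2 + 3*I/8 (q(I) = 3*(-5/6 + I/((4*2))) = 3*(-5*1/6 + I/8) = 3*(-5/6 + I*(1/8)) = 3*(-5/6 + I/8) = -5/2 + 3*I/8)
s(b) = -5*(189 + b)/(-28 + b) (s(b) = -5*(b + 189)/(b - 28) = -5*(189 + b)/(-28 + b))
s(q(-12)) - 15375 = 5*(-189 - (-5/2 + (3/8)*(-12)))/(-28 + (-5/2 + (3/8)*(-12))) - 15375 = 5*(-189 - (-5/2 - 9/2))/(-28 + (-5/2 - 9/2)) - 15375 = 5*(-189 - 1*(-7))/(-28 - 7) - 15375 = 5*(-189 + 7)/(-35) - 15375 = 5*(-1/35)*(-182) - 15375 = 26 - 15375 = -15349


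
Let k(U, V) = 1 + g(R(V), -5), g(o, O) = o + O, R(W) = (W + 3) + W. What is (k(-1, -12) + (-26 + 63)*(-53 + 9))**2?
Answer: 2732409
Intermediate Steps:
R(W) = 3 + 2*W (R(W) = (3 + W) + W = 3 + 2*W)
g(o, O) = O + o
k(U, V) = -1 + 2*V (k(U, V) = 1 + (-5 + (3 + 2*V)) = 1 + (-2 + 2*V) = -1 + 2*V)
(k(-1, -12) + (-26 + 63)*(-53 + 9))**2 = ((-1 + 2*(-12)) + (-26 + 63)*(-53 + 9))**2 = ((-1 - 24) + 37*(-44))**2 = (-25 - 1628)**2 = (-1653)**2 = 2732409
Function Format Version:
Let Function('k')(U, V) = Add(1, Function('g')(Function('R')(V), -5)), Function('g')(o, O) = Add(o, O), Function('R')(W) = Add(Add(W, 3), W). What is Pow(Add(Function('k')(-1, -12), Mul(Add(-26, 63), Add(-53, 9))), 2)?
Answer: 2732409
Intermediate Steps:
Function('R')(W) = Add(3, Mul(2, W)) (Function('R')(W) = Add(Add(3, W), W) = Add(3, Mul(2, W)))
Function('g')(o, O) = Add(O, o)
Function('k')(U, V) = Add(-1, Mul(2, V)) (Function('k')(U, V) = Add(1, Add(-5, Add(3, Mul(2, V)))) = Add(1, Add(-2, Mul(2, V))) = Add(-1, Mul(2, V)))
Pow(Add(Function('k')(-1, -12), Mul(Add(-26, 63), Add(-53, 9))), 2) = Pow(Add(Add(-1, Mul(2, -12)), Mul(Add(-26, 63), Add(-53, 9))), 2) = Pow(Add(Add(-1, -24), Mul(37, -44)), 2) = Pow(Add(-25, -1628), 2) = Pow(-1653, 2) = 2732409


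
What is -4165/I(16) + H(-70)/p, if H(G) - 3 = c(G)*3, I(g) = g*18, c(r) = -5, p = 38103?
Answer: -52900817/3657888 ≈ -14.462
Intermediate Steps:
I(g) = 18*g
H(G) = -12 (H(G) = 3 - 5*3 = 3 - 15 = -12)
-4165/I(16) + H(-70)/p = -4165/(18*16) - 12/38103 = -4165/288 - 12*1/38103 = -4165*1/288 - 4/12701 = -4165/288 - 4/12701 = -52900817/3657888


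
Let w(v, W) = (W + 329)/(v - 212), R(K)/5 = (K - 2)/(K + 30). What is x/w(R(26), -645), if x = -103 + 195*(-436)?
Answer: -125045687/2212 ≈ -56531.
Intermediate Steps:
x = -85123 (x = -103 - 85020 = -85123)
R(K) = 5*(-2 + K)/(30 + K) (R(K) = 5*((K - 2)/(K + 30)) = 5*((-2 + K)/(30 + K)) = 5*(-2 + K)/(30 + K))
w(v, W) = (329 + W)/(-212 + v)
x/w(R(26), -645) = -85123*(-212 + 5*(-2 + 26)/(30 + 26))/(329 - 645) = -85123/(-316/(-212 + 5*24/56)) = -85123/(-316/(-212 + 5*(1/56)*24)) = -85123/(-316/(-212 + 15/7)) = -85123/(-316/(-1469/7)) = -85123/((-7/1469*(-316))) = -85123/2212/1469 = -85123*1469/2212 = -125045687/2212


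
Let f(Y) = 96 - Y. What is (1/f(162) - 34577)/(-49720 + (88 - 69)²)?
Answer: 2282083/3257694 ≈ 0.70052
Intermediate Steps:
(1/f(162) - 34577)/(-49720 + (88 - 69)²) = (1/(96 - 1*162) - 34577)/(-49720 + (88 - 69)²) = (1/(96 - 162) - 34577)/(-49720 + 19²) = (1/(-66) - 34577)/(-49720 + 361) = (-1/66 - 34577)/(-49359) = -2282083/66*(-1/49359) = 2282083/3257694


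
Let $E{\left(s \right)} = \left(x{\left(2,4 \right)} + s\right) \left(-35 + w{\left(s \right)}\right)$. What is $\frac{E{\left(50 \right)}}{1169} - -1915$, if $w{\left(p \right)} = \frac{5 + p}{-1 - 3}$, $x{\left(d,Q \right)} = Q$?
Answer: $\frac{4472005}{2338} \approx 1912.7$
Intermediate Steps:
$w{\left(p \right)} = - \frac{5}{4} - \frac{p}{4}$ ($w{\left(p \right)} = \frac{5 + p}{-4} = \left(5 + p\right) \left(- \frac{1}{4}\right) = - \frac{5}{4} - \frac{p}{4}$)
$E{\left(s \right)} = \left(4 + s\right) \left(- \frac{145}{4} - \frac{s}{4}\right)$ ($E{\left(s \right)} = \left(4 + s\right) \left(-35 - \left(\frac{5}{4} + \frac{s}{4}\right)\right) = \left(4 + s\right) \left(- \frac{145}{4} - \frac{s}{4}\right)$)
$\frac{E{\left(50 \right)}}{1169} - -1915 = \frac{-145 - \frac{3725}{2} - \frac{50^{2}}{4}}{1169} - -1915 = \left(-145 - \frac{3725}{2} - 625\right) \frac{1}{1169} + 1915 = \left(- \frac{5265}{2}\right) \frac{1}{1169} + 1915 = - \frac{5265}{2338} + 1915 = \frac{4472005}{2338}$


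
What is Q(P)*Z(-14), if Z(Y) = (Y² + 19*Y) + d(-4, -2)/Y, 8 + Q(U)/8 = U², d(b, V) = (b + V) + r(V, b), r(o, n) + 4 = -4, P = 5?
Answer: -9384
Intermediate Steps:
r(o, n) = -8 (r(o, n) = -4 - 4 = -8)
d(b, V) = -8 + V + b (d(b, V) = (b + V) - 8 = (V + b) - 8 = -8 + V + b)
Q(U) = -64 + 8*U²
Z(Y) = Y² - 14/Y + 19*Y (Z(Y) = (Y² + 19*Y) + (-8 - 2 - 4)/Y = (Y² + 19*Y) - 14/Y = Y² - 14/Y + 19*Y)
Q(P)*Z(-14) = (-64 + 8*5²)*((-14 + (-14)²*(19 - 14))/(-14)) = (-64 + 8*25)*(-(-14 + 196*5)/14) = (-64 + 200)*(-(-14 + 980)/14) = 136*(-1/14*966) = 136*(-69) = -9384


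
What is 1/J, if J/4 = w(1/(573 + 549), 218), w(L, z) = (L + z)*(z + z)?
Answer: 561/213288584 ≈ 2.6302e-6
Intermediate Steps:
w(L, z) = 2*z*(L + z) (w(L, z) = (L + z)*(2*z) = 2*z*(L + z))
J = 213288584/561 (J = 4*(2*218*(1/(573 + 549) + 218)) = 4*(2*218*(1/1122 + 218)) = 4*(2*218*(244597/1122)) = 4*(53322146/561) = 213288584/561 ≈ 3.8019e+5)
1/J = 1/(213288584/561) = 561/213288584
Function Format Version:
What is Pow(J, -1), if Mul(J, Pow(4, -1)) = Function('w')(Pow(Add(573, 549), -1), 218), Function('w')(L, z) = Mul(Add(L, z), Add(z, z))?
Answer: Rational(561, 213288584) ≈ 2.6302e-6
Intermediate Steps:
Function('w')(L, z) = Mul(2, z, Add(L, z)) (Function('w')(L, z) = Mul(Add(L, z), Mul(2, z)) = Mul(2, z, Add(L, z)))
J = Rational(213288584, 561) (J = Mul(4, Mul(2, 218, Add(Pow(Add(573, 549), -1), 218))) = Mul(4, Mul(2, 218, Add(Pow(1122, -1), 218))) = Mul(4, Mul(2, 218, Add(Rational(1, 1122), 218))) = Mul(4, Mul(2, 218, Rational(244597, 1122))) = Mul(4, Rational(53322146, 561)) = Rational(213288584, 561) ≈ 3.8019e+5)
Pow(J, -1) = Pow(Rational(213288584, 561), -1) = Rational(561, 213288584)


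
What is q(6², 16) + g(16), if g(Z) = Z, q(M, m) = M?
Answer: 52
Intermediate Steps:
q(6², 16) + g(16) = 6² + 16 = 36 + 16 = 52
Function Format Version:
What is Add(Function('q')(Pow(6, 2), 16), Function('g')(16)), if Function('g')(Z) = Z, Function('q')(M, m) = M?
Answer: 52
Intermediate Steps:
Add(Function('q')(Pow(6, 2), 16), Function('g')(16)) = Add(Pow(6, 2), 16) = Add(36, 16) = 52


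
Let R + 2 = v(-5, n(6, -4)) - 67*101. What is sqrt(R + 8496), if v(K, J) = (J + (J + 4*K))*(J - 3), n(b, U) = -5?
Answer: sqrt(1967) ≈ 44.351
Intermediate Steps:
v(K, J) = (-3 + J)*(2*J + 4*K) (v(K, J) = (2*J + 4*K)*(-3 + J) = (-3 + J)*(2*J + 4*K))
R = -6529 (R = -2 + ((-12*(-5) - 6*(-5) + 2*(-5)**2 + 4*(-5)*(-5)) - 67*101) = -2 + ((60 + 30 + 2*25 + 100) - 6767) = -2 + ((60 + 30 + 50 + 100) - 6767) = -2 + (240 - 6767) = -2 - 6527 = -6529)
sqrt(R + 8496) = sqrt(-6529 + 8496) = sqrt(1967)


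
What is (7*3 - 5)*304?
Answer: 4864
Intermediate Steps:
(7*3 - 5)*304 = (21 - 5)*304 = 16*304 = 4864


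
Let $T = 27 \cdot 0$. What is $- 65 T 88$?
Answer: $0$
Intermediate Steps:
$T = 0$
$- 65 T 88 = \left(-65\right) 0 \cdot 88 = 0 \cdot 88 = 0$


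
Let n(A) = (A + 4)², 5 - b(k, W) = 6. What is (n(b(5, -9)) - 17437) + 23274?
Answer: 5846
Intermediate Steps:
b(k, W) = -1 (b(k, W) = 5 - 1*6 = 5 - 6 = -1)
n(A) = (4 + A)²
(n(b(5, -9)) - 17437) + 23274 = ((4 - 1)² - 17437) + 23274 = (3² - 17437) + 23274 = (9 - 17437) + 23274 = -17428 + 23274 = 5846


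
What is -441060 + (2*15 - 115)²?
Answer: -433835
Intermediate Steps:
-441060 + (2*15 - 115)² = -441060 + (30 - 115)² = -441060 + (-85)² = -441060 + 7225 = -433835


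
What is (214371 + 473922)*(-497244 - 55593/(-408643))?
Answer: -139857850518431607/408643 ≈ -3.4225e+11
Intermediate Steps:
(214371 + 473922)*(-497244 - 55593/(-408643)) = 688293*(-497244 - 55593*(-1/408643)) = 688293*(-497244 + 55593/408643) = 688293*(-203195224299/408643) = -139857850518431607/408643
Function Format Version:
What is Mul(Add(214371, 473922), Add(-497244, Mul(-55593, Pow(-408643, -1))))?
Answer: Rational(-139857850518431607, 408643) ≈ -3.4225e+11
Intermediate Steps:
Mul(Add(214371, 473922), Add(-497244, Mul(-55593, Pow(-408643, -1)))) = Mul(688293, Add(-497244, Mul(-55593, Rational(-1, 408643)))) = Mul(688293, Add(-497244, Rational(55593, 408643))) = Mul(688293, Rational(-203195224299, 408643)) = Rational(-139857850518431607, 408643)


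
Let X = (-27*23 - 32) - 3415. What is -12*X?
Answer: 48816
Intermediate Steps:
X = -4068 (X = (-621 - 32) - 3415 = -653 - 3415 = -4068)
-12*X = -12*(-4068) = 48816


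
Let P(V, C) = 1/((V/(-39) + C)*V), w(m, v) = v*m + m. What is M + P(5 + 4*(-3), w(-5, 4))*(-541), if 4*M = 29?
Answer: 28027/6776 ≈ 4.1362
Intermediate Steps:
w(m, v) = m + m*v (w(m, v) = m*v + m = m + m*v)
P(V, C) = 1/(V*(C - V/39)) (P(V, C) = 1/((V*(-1/39) + C)*V) = 1/((-V/39 + C)*V) = 1/((C - V/39)*V) = 1/(V*(C - V/39)))
M = 29/4 (M = (¼)*29 = 29/4 ≈ 7.2500)
M + P(5 + 4*(-3), w(-5, 4))*(-541) = 29/4 + (39/((5 + 4*(-3))*(-(5 + 4*(-3)) + 39*(-5*(1 + 4)))))*(-541) = 29/4 + (39/((5 - 12)*(-(5 - 12) + 39*(-5*5))))*(-541) = 29/4 + (39/(-7*(-1*(-7) + 39*(-25))))*(-541) = 29/4 + (39*(-⅐)/(7 - 975))*(-541) = 29/4 + (39*(-⅐)/(-968))*(-541) = 29/4 + (39*(-⅐)*(-1/968))*(-541) = 29/4 + (39/6776)*(-541) = 29/4 - 21099/6776 = 28027/6776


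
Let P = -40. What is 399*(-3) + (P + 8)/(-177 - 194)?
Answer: -444055/371 ≈ -1196.9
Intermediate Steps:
399*(-3) + (P + 8)/(-177 - 194) = 399*(-3) + (-40 + 8)/(-177 - 194) = -1197 - 32/(-371) = -1197 - 32*(-1/371) = -1197 + 32/371 = -444055/371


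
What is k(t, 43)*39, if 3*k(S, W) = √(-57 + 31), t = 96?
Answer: 13*I*√26 ≈ 66.287*I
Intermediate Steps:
k(S, W) = I*√26/3 (k(S, W) = √(-57 + 31)/3 = √(-26)/3 = (I*√26)/3 = I*√26/3)
k(t, 43)*39 = (I*√26/3)*39 = 13*I*√26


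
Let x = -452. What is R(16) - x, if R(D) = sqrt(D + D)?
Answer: 452 + 4*sqrt(2) ≈ 457.66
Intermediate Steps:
R(D) = sqrt(2)*sqrt(D) (R(D) = sqrt(2*D) = sqrt(2)*sqrt(D))
R(16) - x = sqrt(2)*sqrt(16) - 1*(-452) = sqrt(2)*4 + 452 = 4*sqrt(2) + 452 = 452 + 4*sqrt(2)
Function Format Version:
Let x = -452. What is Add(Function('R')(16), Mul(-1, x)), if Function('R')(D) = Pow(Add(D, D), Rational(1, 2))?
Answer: Add(452, Mul(4, Pow(2, Rational(1, 2)))) ≈ 457.66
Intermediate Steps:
Function('R')(D) = Mul(Pow(2, Rational(1, 2)), Pow(D, Rational(1, 2))) (Function('R')(D) = Pow(Mul(2, D), Rational(1, 2)) = Mul(Pow(2, Rational(1, 2)), Pow(D, Rational(1, 2))))
Add(Function('R')(16), Mul(-1, x)) = Add(Mul(Pow(2, Rational(1, 2)), Pow(16, Rational(1, 2))), Mul(-1, -452)) = Add(Mul(Pow(2, Rational(1, 2)), 4), 452) = Add(Mul(4, Pow(2, Rational(1, 2))), 452) = Add(452, Mul(4, Pow(2, Rational(1, 2))))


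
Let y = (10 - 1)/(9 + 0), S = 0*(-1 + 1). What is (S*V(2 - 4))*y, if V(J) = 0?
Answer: 0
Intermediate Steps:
S = 0 (S = 0*0 = 0)
y = 1 (y = 9/9 = 9*(1/9) = 1)
(S*V(2 - 4))*y = (0*0)*1 = 0*1 = 0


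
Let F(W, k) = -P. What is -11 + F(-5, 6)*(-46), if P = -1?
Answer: -57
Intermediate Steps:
F(W, k) = 1 (F(W, k) = -1*(-1) = 1)
-11 + F(-5, 6)*(-46) = -11 + 1*(-46) = -11 - 46 = -57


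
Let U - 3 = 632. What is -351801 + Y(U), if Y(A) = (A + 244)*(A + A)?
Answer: 764529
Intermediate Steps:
U = 635 (U = 3 + 632 = 635)
Y(A) = 2*A*(244 + A) (Y(A) = (244 + A)*(2*A) = 2*A*(244 + A))
-351801 + Y(U) = -351801 + 2*635*(244 + 635) = -351801 + 2*635*879 = -351801 + 1116330 = 764529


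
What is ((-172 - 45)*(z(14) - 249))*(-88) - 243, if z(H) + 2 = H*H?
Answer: -1050523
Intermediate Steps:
z(H) = -2 + H² (z(H) = -2 + H*H = -2 + H²)
((-172 - 45)*(z(14) - 249))*(-88) - 243 = ((-172 - 45)*((-2 + 14²) - 249))*(-88) - 243 = -217*((-2 + 196) - 249)*(-88) - 243 = -217*(194 - 249)*(-88) - 243 = -217*(-55)*(-88) - 243 = 11935*(-88) - 243 = -1050280 - 243 = -1050523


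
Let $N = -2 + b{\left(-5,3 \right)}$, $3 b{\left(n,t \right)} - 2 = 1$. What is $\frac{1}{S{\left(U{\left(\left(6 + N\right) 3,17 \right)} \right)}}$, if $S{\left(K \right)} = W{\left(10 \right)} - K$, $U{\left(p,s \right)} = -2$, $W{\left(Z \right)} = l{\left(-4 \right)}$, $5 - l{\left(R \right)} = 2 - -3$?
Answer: $\frac{1}{2} \approx 0.5$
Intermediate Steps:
$b{\left(n,t \right)} = 1$ ($b{\left(n,t \right)} = \frac{2}{3} + \frac{1}{3} \cdot 1 = \frac{2}{3} + \frac{1}{3} = 1$)
$l{\left(R \right)} = 0$ ($l{\left(R \right)} = 5 - \left(2 - -3\right) = 5 - \left(2 + 3\right) = 5 - 5 = 0$)
$N = -1$ ($N = -2 + 1 = -1$)
$W{\left(Z \right)} = 0$
$S{\left(K \right)} = - K$ ($S{\left(K \right)} = 0 - K = - K$)
$\frac{1}{S{\left(U{\left(\left(6 + N\right) 3,17 \right)} \right)}} = \frac{1}{\left(-1\right) \left(-2\right)} = \frac{1}{2}$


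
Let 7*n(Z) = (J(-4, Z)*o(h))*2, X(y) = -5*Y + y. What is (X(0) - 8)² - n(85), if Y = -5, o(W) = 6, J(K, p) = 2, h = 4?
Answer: 1999/7 ≈ 285.57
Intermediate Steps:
X(y) = 25 + y (X(y) = -5*(-5) + y = 25 + y)
n(Z) = 24/7 (n(Z) = ((2*6)*2)/7 = (12*2)/7 = (⅐)*24 = 24/7)
(X(0) - 8)² - n(85) = ((25 + 0) - 8)² - 1*24/7 = (25 - 8)² - 24/7 = 17² - 24/7 = 289 - 24/7 = 1999/7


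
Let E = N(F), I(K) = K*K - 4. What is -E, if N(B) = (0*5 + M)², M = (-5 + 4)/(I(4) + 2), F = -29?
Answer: -1/196 ≈ -0.0051020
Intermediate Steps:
I(K) = -4 + K² (I(K) = K² - 4 = -4 + K²)
M = -1/14 (M = (-5 + 4)/((-4 + 4²) + 2) = -1/((-4 + 16) + 2) = -1/(12 + 2) = -1/14 ≈ -0.071429)
N(B) = 1/196 (N(B) = (0*5 - 1/14)² = (0 - 1/14)² = (-1/14)² = 1/196)
E = 1/196 ≈ 0.0051020
-E = -1*1/196 = -1/196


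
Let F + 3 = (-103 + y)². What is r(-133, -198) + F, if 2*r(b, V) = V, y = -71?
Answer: 30174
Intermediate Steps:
r(b, V) = V/2
F = 30273 (F = -3 + (-103 - 71)² = -3 + (-174)² = -3 + 30276 = 30273)
r(-133, -198) + F = (½)*(-198) + 30273 = -99 + 30273 = 30174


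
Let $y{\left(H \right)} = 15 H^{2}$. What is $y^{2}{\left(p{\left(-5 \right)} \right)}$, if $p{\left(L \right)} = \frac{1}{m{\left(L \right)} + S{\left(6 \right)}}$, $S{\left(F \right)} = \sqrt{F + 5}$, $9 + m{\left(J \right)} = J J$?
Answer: $\frac{225}{\left(16 + \sqrt{11}\right)^{4}} \approx 0.0016161$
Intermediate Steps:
$m{\left(J \right)} = -9 + J^{2}$ ($m{\left(J \right)} = -9 + J J = -9 + J^{2}$)
$S{\left(F \right)} = \sqrt{5 + F}$
$p{\left(L \right)} = \frac{1}{-9 + \sqrt{11} + L^{2}}$ ($p{\left(L \right)} = \frac{1}{\left(-9 + L^{2}\right) + \sqrt{5 + 6}} = \frac{1}{\left(-9 + L^{2}\right) + \sqrt{11}} = \frac{1}{-9 + \sqrt{11} + L^{2}}$)
$y^{2}{\left(p{\left(-5 \right)} \right)} = \left(15 \left(\frac{1}{-9 + \sqrt{11} + \left(-5\right)^{2}}\right)^{2}\right)^{2} = \left(15 \left(\frac{1}{-9 + \sqrt{11} + 25}\right)^{2}\right)^{2} = \left(15 \left(\frac{1}{16 + \sqrt{11}}\right)^{2}\right)^{2} = \left(\frac{15}{\left(16 + \sqrt{11}\right)^{2}}\right)^{2} = \frac{225}{\left(16 + \sqrt{11}\right)^{4}}$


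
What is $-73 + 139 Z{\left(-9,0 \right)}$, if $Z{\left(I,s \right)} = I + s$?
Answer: $-1324$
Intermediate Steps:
$-73 + 139 Z{\left(-9,0 \right)} = -73 + 139 \left(-9 + 0\right) = -73 + 139 \left(-9\right) = -73 - 1251 = -1324$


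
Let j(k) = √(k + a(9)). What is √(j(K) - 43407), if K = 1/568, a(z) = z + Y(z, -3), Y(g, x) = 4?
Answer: √(-875258748 + 71*√1048670)/142 ≈ 208.33*I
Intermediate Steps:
a(z) = 4 + z (a(z) = z + 4 = 4 + z)
K = 1/568 ≈ 0.0017606
j(k) = √(13 + k) (j(k) = √(k + (4 + 9)) = √(k + 13) = √(13 + k))
√(j(K) - 43407) = √(√(13 + 1/568) - 43407) = √(√(7385/568) - 43407) = √(√1048670/284 - 43407) = √(-43407 + √1048670/284)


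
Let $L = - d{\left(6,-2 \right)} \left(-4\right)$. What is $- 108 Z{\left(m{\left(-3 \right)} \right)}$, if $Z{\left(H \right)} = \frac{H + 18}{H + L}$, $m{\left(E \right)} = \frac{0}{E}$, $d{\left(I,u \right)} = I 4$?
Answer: $- \frac{81}{4} \approx -20.25$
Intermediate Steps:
$d{\left(I,u \right)} = 4 I$
$L = 96$ ($L = - 4 \cdot 6 \left(-4\right) = \left(-1\right) 24 \left(-4\right) = \left(-24\right) \left(-4\right) = 96$)
$m{\left(E \right)} = 0$
$Z{\left(H \right)} = \frac{18 + H}{96 + H}$ ($Z{\left(H \right)} = \frac{H + 18}{H + 96} = \frac{18 + H}{96 + H}$)
$- 108 Z{\left(m{\left(-3 \right)} \right)} = - 108 \frac{18 + 0}{96 + 0} = - 108 \cdot \frac{1}{96} \cdot 18 = \left(-108\right) \frac{3}{16} = - \frac{81}{4}$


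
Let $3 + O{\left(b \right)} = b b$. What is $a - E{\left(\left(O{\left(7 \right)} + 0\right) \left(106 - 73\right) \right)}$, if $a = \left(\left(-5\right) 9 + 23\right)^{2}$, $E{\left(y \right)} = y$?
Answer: $-1034$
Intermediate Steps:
$O{\left(b \right)} = -3 + b^{2}$ ($O{\left(b \right)} = -3 + b b = -3 + b^{2}$)
$a = 484$ ($a = \left(-45 + 23\right)^{2} = \left(-22\right)^{2} = 484$)
$a - E{\left(\left(O{\left(7 \right)} + 0\right) \left(106 - 73\right) \right)} = 484 - \left(\left(-3 + 7^{2}\right) + 0\right) \left(106 - 73\right) = 484 - \left(\left(-3 + 49\right) + 0\right) 33 = 484 - \left(46 + 0\right) 33 = 484 - 46 \cdot 33 = 484 - 1518 = -1034$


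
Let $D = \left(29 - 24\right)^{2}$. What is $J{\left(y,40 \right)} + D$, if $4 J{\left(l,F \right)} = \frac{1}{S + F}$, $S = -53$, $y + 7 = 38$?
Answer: $\frac{1299}{52} \approx 24.981$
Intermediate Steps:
$y = 31$ ($y = -7 + 38 = 31$)
$D = 25$ ($D = 5^{2} = 25$)
$J{\left(l,F \right)} = \frac{1}{4 \left(-53 + F\right)}$
$J{\left(y,40 \right)} + D = \frac{1}{4 \left(-53 + 40\right)} + 25 = \frac{1}{4 \left(-13\right)} + 25 = \frac{1}{4} \left(- \frac{1}{13}\right) + 25 = - \frac{1}{52} + 25 = \frac{1299}{52}$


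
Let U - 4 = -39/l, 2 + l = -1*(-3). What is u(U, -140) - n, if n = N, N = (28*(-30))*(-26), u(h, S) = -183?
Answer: -22023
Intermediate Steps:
l = 1 (l = -2 - 1*(-3) = -2 + 3 = 1)
U = -35 (U = 4 - 39/1 = 4 - 39*1 = 4 - 39 = -35)
N = 21840 (N = -840*(-26) = 21840)
n = 21840
u(U, -140) - n = -183 - 1*21840 = -183 - 21840 = -22023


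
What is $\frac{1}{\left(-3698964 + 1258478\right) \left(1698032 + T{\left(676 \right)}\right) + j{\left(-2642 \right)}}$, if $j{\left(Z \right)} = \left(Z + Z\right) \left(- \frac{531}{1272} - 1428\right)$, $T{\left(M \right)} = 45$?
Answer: $- \frac{106}{439277313352403} \approx -2.4131 \cdot 10^{-13}$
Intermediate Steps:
$j{\left(Z \right)} = - \frac{605649 Z}{212}$ ($j{\left(Z \right)} = 2 Z \left(\left(-531\right) \frac{1}{1272} - 1428\right) = 2 Z \left(- \frac{177}{424} - 1428\right) = 2 Z \left(- \frac{605649}{424}\right) = - \frac{605649 Z}{212}$)
$\frac{1}{\left(-3698964 + 1258478\right) \left(1698032 + T{\left(676 \right)}\right) + j{\left(-2642 \right)}} = \frac{1}{\left(-3698964 + 1258478\right) \left(1698032 + 45\right) - - \frac{800062329}{106}} = \frac{1}{\left(-2440486\right) 1698077 + \frac{800062329}{106}} = \frac{1}{-4144133145422 + \frac{800062329}{106}} = \frac{1}{- \frac{439277313352403}{106}} = - \frac{106}{439277313352403}$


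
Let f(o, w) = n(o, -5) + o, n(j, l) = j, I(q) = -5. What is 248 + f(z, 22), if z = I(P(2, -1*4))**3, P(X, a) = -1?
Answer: -2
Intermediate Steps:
z = -125 (z = (-5)**3 = -125)
f(o, w) = 2*o (f(o, w) = o + o = 2*o)
248 + f(z, 22) = 248 + 2*(-125) = 248 - 250 = -2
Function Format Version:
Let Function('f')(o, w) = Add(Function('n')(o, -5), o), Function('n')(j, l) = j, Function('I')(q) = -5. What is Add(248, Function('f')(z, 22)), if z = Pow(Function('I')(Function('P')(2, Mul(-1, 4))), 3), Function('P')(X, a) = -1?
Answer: -2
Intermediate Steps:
z = -125 (z = Pow(-5, 3) = -125)
Function('f')(o, w) = Mul(2, o) (Function('f')(o, w) = Add(o, o) = Mul(2, o))
Add(248, Function('f')(z, 22)) = Add(248, Mul(2, -125)) = Add(248, -250) = -2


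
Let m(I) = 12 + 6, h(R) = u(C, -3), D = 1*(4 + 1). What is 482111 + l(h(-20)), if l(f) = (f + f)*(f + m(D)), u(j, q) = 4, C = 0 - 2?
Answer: 482287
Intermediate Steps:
C = -2
D = 5 (D = 1*5 = 5)
h(R) = 4
m(I) = 18
l(f) = 2*f*(18 + f) (l(f) = (f + f)*(f + 18) = (2*f)*(18 + f) = 2*f*(18 + f))
482111 + l(h(-20)) = 482111 + 2*4*(18 + 4) = 482111 + 2*4*22 = 482111 + 176 = 482287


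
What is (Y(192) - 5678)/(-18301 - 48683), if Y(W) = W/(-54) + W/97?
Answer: 2479135/29238516 ≈ 0.084790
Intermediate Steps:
Y(W) = -43*W/5238 (Y(W) = W*(-1/54) + W*(1/97) = -W/54 + W/97 = -43*W/5238)
(Y(192) - 5678)/(-18301 - 48683) = (-43/5238*192 - 5678)/(-18301 - 48683) = (-1376/873 - 5678)/(-66984) = -4958270/873*(-1/66984) = 2479135/29238516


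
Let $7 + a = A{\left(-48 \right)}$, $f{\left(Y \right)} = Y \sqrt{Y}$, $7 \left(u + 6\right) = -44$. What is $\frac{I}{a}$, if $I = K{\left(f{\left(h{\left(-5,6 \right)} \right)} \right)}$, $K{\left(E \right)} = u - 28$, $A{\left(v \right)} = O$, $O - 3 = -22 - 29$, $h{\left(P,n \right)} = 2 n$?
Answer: $\frac{282}{385} \approx 0.73247$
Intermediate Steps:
$u = - \frac{86}{7}$ ($u = -6 + \frac{1}{7} \left(-44\right) = -6 - \frac{44}{7} = - \frac{86}{7} \approx -12.286$)
$f{\left(Y \right)} = Y^{\frac{3}{2}}$
$O = -48$ ($O = 3 - 51 = -48$)
$A{\left(v \right)} = -48$
$a = -55$ ($a = -7 - 48 = -55$)
$K{\left(E \right)} = - \frac{282}{7}$ ($K{\left(E \right)} = - \frac{86}{7} - 28 = - \frac{282}{7}$)
$I = - \frac{282}{7} \approx -40.286$
$\frac{I}{a} = - \frac{282}{7 \left(-55\right)} = \left(- \frac{282}{7}\right) \left(- \frac{1}{55}\right) = \frac{282}{385}$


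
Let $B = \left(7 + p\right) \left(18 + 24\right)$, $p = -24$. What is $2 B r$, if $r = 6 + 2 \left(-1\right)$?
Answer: $-5712$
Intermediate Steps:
$r = 4$ ($r = 6 - 2 = 4$)
$B = -714$ ($B = \left(7 - 24\right) \left(18 + 24\right) = \left(-17\right) 42 = -714$)
$2 B r = 2 \left(\left(-714\right) 4\right) = 2 \left(-2856\right) = -5712$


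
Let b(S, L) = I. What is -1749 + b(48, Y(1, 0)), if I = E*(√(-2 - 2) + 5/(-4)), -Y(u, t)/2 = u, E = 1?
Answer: -7001/4 + 2*I ≈ -1750.3 + 2.0*I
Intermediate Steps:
Y(u, t) = -2*u
I = -5/4 + 2*I (I = 1*(√(-2 - 2) + 5/(-4)) = 1*(√(-4) + 5*(-¼)) = 1*(2*I - 5/4) = 1*(-5/4 + 2*I) = -5/4 + 2*I ≈ -1.25 + 2.0*I)
b(S, L) = -5/4 + 2*I
-1749 + b(48, Y(1, 0)) = -1749 + (-5/4 + 2*I) = -7001/4 + 2*I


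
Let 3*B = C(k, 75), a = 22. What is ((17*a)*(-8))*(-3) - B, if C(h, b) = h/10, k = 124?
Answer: 134578/15 ≈ 8971.9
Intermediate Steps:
C(h, b) = h/10 (C(h, b) = h*(⅒) = h/10)
B = 62/15 (B = ((⅒)*124)/3 = (⅓)*(62/5) = 62/15 ≈ 4.1333)
((17*a)*(-8))*(-3) - B = ((17*22)*(-8))*(-3) - 1*62/15 = (374*(-8))*(-3) - 62/15 = -2992*(-3) - 62/15 = 8976 - 62/15 = 134578/15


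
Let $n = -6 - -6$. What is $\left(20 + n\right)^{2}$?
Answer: $400$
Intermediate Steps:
$n = 0$ ($n = -6 + 6 = 0$)
$\left(20 + n\right)^{2} = \left(20 + 0\right)^{2} = 20^{2} = 400$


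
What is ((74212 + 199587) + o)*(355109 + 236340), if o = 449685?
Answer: 427903888316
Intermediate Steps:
((74212 + 199587) + o)*(355109 + 236340) = ((74212 + 199587) + 449685)*(355109 + 236340) = (273799 + 449685)*591449 = 723484*591449 = 427903888316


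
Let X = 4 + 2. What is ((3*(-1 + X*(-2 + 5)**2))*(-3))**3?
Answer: -108531333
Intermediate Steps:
X = 6
((3*(-1 + X*(-2 + 5)**2))*(-3))**3 = ((3*(-1 + 6*(-2 + 5)**2))*(-3))**3 = ((3*(-1 + 6*3**2))*(-3))**3 = ((3*(-1 + 6*9))*(-3))**3 = ((3*(-1 + 54))*(-3))**3 = ((3*53)*(-3))**3 = (159*(-3))**3 = (-477)**3 = -108531333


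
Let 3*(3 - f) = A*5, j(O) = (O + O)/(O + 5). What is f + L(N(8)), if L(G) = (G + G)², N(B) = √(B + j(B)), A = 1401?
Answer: -29836/13 ≈ -2295.1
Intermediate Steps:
j(O) = 2*O/(5 + O) (j(O) = (2*O)/(5 + O) = 2*O/(5 + O))
f = -2332 (f = 3 - 467*5 = 3 - ⅓*7005 = 3 - 2335 = -2332)
N(B) = √(B + 2*B/(5 + B))
L(G) = 4*G² (L(G) = (2*G)² = 4*G²)
f + L(N(8)) = -2332 + 4*(√(8*(7 + 8)/(5 + 8)))² = -2332 + 4*(√(8*15/13))² = -2332 + 4*(√(8*(1/13)*15))² = -2332 + 4*(√(120/13))² = -2332 + 4*(2*√390/13)² = -2332 + 4*(120/13) = -2332 + 480/13 = -29836/13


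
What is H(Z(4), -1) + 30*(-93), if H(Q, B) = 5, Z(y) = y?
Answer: -2785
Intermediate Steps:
H(Z(4), -1) + 30*(-93) = 5 + 30*(-93) = 5 - 2790 = -2785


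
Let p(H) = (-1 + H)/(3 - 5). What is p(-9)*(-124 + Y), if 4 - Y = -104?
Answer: -80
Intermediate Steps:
Y = 108 (Y = 4 - 1*(-104) = 4 + 104 = 108)
p(H) = 1/2 - H/2 (p(H) = (-1 + H)/(-2) = (-1 + H)*(-1/2) = 1/2 - H/2)
p(-9)*(-124 + Y) = (1/2 - 1/2*(-9))*(-124 + 108) = (1/2 + 9/2)*(-16) = 5*(-16) = -80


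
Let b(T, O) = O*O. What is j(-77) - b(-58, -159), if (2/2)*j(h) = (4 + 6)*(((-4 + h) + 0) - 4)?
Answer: -26131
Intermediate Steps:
j(h) = -80 + 10*h (j(h) = (4 + 6)*(((-4 + h) + 0) - 4) = 10*((-4 + h) - 4) = 10*(-8 + h) = -80 + 10*h)
b(T, O) = O²
j(-77) - b(-58, -159) = (-80 + 10*(-77)) - 1*(-159)² = (-80 - 770) - 1*25281 = -850 - 25281 = -26131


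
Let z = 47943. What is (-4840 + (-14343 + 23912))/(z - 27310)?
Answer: 4729/20633 ≈ 0.22920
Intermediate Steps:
(-4840 + (-14343 + 23912))/(z - 27310) = (-4840 + (-14343 + 23912))/(47943 - 27310) = (-4840 + 9569)/20633 = 4729*(1/20633) = 4729/20633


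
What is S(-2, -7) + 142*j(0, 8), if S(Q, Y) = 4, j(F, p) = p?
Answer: 1140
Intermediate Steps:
S(-2, -7) + 142*j(0, 8) = 4 + 142*8 = 4 + 1136 = 1140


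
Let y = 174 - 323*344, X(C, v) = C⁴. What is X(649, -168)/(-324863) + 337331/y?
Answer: -1789241045032981/3276331954 ≈ -5.4611e+5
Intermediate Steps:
y = -110938 (y = 174 - 111112 = -110938)
X(649, -168)/(-324863) + 337331/y = 649⁴/(-324863) + 337331/(-110938) = 177410282401*(-1/324863) + 337331*(-1/110938) = -16128207491/29533 - 337331/110938 = -1789241045032981/3276331954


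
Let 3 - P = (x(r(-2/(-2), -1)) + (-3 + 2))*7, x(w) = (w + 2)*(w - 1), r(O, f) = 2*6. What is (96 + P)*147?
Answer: -142884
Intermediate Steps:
r(O, f) = 12
x(w) = (-1 + w)*(2 + w) (x(w) = (2 + w)*(-1 + w) = (-1 + w)*(2 + w))
P = -1068 (P = 3 - ((-2 + 12 + 12**2) + (-3 + 2))*7 = 3 - ((-2 + 12 + 144) - 1)*7 = 3 - (154 - 1)*7 = 3 - 153*7 = 3 - 1*1071 = 3 - 1071 = -1068)
(96 + P)*147 = (96 - 1068)*147 = -972*147 = -142884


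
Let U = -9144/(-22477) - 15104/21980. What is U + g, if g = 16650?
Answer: 293775062554/17644445 ≈ 16650.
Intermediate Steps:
U = -4946696/17644445 (U = -9144*(-1/22477) - 15104*1/21980 = 9144/22477 - 3776/5495 = -4946696/17644445 ≈ -0.28035)
U + g = -4946696/17644445 + 16650 = 293775062554/17644445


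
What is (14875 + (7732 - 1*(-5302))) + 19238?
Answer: 47147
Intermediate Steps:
(14875 + (7732 - 1*(-5302))) + 19238 = (14875 + (7732 + 5302)) + 19238 = (14875 + 13034) + 19238 = 27909 + 19238 = 47147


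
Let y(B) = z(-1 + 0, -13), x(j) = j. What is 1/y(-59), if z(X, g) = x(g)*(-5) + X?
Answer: 1/64 ≈ 0.015625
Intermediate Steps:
z(X, g) = X - 5*g (z(X, g) = g*(-5) + X = -5*g + X = X - 5*g)
y(B) = 64 (y(B) = (-1 + 0) - 5*(-13) = -1 + 65 = 64)
1/y(-59) = 1/64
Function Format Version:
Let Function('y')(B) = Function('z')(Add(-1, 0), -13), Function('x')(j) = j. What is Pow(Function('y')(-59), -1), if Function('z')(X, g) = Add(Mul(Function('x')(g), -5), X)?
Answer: Rational(1, 64) ≈ 0.015625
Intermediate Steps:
Function('z')(X, g) = Add(X, Mul(-5, g)) (Function('z')(X, g) = Add(Mul(g, -5), X) = Add(Mul(-5, g), X) = Add(X, Mul(-5, g)))
Function('y')(B) = 64 (Function('y')(B) = Add(Add(-1, 0), Mul(-5, -13)) = Add(-1, 65) = 64)
Pow(Function('y')(-59), -1) = Pow(64, -1) = Rational(1, 64)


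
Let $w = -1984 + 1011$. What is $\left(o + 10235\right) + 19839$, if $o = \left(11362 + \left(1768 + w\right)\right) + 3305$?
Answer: $45536$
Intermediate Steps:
$w = -973$
$o = 15462$ ($o = \left(11362 + \left(1768 - 973\right)\right) + 3305 = \left(11362 + 795\right) + 3305 = 12157 + 3305 = 15462$)
$\left(o + 10235\right) + 19839 = \left(15462 + 10235\right) + 19839 = 25697 + 19839 = 45536$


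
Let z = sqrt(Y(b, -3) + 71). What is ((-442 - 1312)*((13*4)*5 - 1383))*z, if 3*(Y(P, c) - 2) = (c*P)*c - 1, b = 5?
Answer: 1969742*sqrt(789)/3 ≈ 1.8443e+7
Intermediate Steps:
Y(P, c) = 5/3 + P*c**2/3 (Y(P, c) = 2 + ((c*P)*c - 1)/3 = 2 + ((P*c)*c - 1)/3 = 2 + (P*c**2 - 1)/3 = 2 + (-1 + P*c**2)/3 = 2 + (-1/3 + P*c**2/3) = 5/3 + P*c**2/3)
z = sqrt(789)/3 (z = sqrt((5/3 + (1/3)*5*(-3)**2) + 71) = sqrt((5/3 + (1/3)*5*9) + 71) = sqrt((5/3 + 15) + 71) = sqrt(50/3 + 71) = sqrt(263/3) = sqrt(789)/3 ≈ 9.3631)
((-442 - 1312)*((13*4)*5 - 1383))*z = ((-442 - 1312)*((13*4)*5 - 1383))*(sqrt(789)/3) = (-1754*(52*5 - 1383))*(sqrt(789)/3) = (-1754*(260 - 1383))*(sqrt(789)/3) = (-1754*(-1123))*(sqrt(789)/3) = 1969742*(sqrt(789)/3) = 1969742*sqrt(789)/3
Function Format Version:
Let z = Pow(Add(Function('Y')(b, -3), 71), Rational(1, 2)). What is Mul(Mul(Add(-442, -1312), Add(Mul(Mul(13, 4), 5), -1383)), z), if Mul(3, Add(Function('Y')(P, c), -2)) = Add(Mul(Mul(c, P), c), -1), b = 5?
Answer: Mul(Rational(1969742, 3), Pow(789, Rational(1, 2))) ≈ 1.8443e+7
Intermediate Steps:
Function('Y')(P, c) = Add(Rational(5, 3), Mul(Rational(1, 3), P, Pow(c, 2))) (Function('Y')(P, c) = Add(2, Mul(Rational(1, 3), Add(Mul(Mul(c, P), c), -1))) = Add(2, Mul(Rational(1, 3), Add(Mul(Mul(P, c), c), -1))) = Add(2, Mul(Rational(1, 3), Add(Mul(P, Pow(c, 2)), -1))) = Add(2, Mul(Rational(1, 3), Add(-1, Mul(P, Pow(c, 2))))) = Add(2, Add(Rational(-1, 3), Mul(Rational(1, 3), P, Pow(c, 2)))) = Add(Rational(5, 3), Mul(Rational(1, 3), P, Pow(c, 2))))
z = Mul(Rational(1, 3), Pow(789, Rational(1, 2))) (z = Pow(Add(Add(Rational(5, 3), Mul(Rational(1, 3), 5, Pow(-3, 2))), 71), Rational(1, 2)) = Pow(Add(Add(Rational(5, 3), Mul(Rational(1, 3), 5, 9)), 71), Rational(1, 2)) = Pow(Add(Add(Rational(5, 3), 15), 71), Rational(1, 2)) = Pow(Add(Rational(50, 3), 71), Rational(1, 2)) = Pow(Rational(263, 3), Rational(1, 2)) = Mul(Rational(1, 3), Pow(789, Rational(1, 2))) ≈ 9.3631)
Mul(Mul(Add(-442, -1312), Add(Mul(Mul(13, 4), 5), -1383)), z) = Mul(Mul(Add(-442, -1312), Add(Mul(Mul(13, 4), 5), -1383)), Mul(Rational(1, 3), Pow(789, Rational(1, 2)))) = Mul(Mul(-1754, Add(Mul(52, 5), -1383)), Mul(Rational(1, 3), Pow(789, Rational(1, 2)))) = Mul(Mul(-1754, Add(260, -1383)), Mul(Rational(1, 3), Pow(789, Rational(1, 2)))) = Mul(Mul(-1754, -1123), Mul(Rational(1, 3), Pow(789, Rational(1, 2)))) = Mul(1969742, Mul(Rational(1, 3), Pow(789, Rational(1, 2)))) = Mul(Rational(1969742, 3), Pow(789, Rational(1, 2)))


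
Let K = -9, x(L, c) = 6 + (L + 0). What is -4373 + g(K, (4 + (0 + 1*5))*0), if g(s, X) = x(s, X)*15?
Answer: -4418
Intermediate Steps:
x(L, c) = 6 + L
g(s, X) = 90 + 15*s (g(s, X) = (6 + s)*15 = 90 + 15*s)
-4373 + g(K, (4 + (0 + 1*5))*0) = -4373 + (90 + 15*(-9)) = -4373 + (90 - 135) = -4373 - 45 = -4418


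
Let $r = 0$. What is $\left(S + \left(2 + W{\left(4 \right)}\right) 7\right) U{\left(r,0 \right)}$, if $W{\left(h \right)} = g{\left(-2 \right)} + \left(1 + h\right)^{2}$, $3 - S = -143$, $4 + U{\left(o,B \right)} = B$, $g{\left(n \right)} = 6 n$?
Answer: $-1004$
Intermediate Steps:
$U{\left(o,B \right)} = -4 + B$
$S = 146$ ($S = 3 - -143 = 3 + 143 = 146$)
$W{\left(h \right)} = -12 + \left(1 + h\right)^{2}$ ($W{\left(h \right)} = 6 \left(-2\right) + \left(1 + h\right)^{2} = -12 + \left(1 + h\right)^{2}$)
$\left(S + \left(2 + W{\left(4 \right)}\right) 7\right) U{\left(r,0 \right)} = \left(146 + \left(2 - \left(12 - \left(1 + 4\right)^{2}\right)\right) 7\right) \left(-4 + 0\right) = \left(146 + \left(2 - \left(12 - 5^{2}\right)\right) 7\right) \left(-4\right) = \left(146 + \left(2 + \left(-12 + 25\right)\right) 7\right) \left(-4\right) = \left(146 + \left(2 + 13\right) 7\right) \left(-4\right) = \left(146 + 15 \cdot 7\right) \left(-4\right) = \left(146 + 105\right) \left(-4\right) = 251 \left(-4\right) = -1004$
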